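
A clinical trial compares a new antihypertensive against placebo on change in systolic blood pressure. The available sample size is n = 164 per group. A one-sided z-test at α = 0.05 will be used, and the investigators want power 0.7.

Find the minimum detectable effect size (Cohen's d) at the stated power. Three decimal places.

Need Φ(δ − 1.645) = 0.7, so δ = 1.645 + 0.524 = 2.169.
δ = d·√(n/2) ⇒ d = δ/√(n/2) = 2.169/√(164/2) = 0.2396.

d ≈ 0.240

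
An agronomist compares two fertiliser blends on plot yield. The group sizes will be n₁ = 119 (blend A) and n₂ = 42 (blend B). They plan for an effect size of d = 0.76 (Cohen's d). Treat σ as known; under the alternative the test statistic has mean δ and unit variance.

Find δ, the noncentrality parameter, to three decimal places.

δ = d / √(1/n₁ + 1/n₂) = 0.76 / √(1/119 + 1/42) = 4.2345

δ ≈ 4.234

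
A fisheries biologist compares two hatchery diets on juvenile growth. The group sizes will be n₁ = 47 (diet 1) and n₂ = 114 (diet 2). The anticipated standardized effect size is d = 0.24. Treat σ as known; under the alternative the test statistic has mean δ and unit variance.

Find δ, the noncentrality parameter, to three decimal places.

δ = d / √(1/n₁ + 1/n₂) = 0.24 / √(1/47 + 1/114) = 1.3845

δ ≈ 1.385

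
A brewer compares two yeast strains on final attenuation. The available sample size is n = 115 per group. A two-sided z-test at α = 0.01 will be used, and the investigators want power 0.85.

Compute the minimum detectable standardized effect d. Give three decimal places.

Need Φ(δ − 2.576) = 0.85, so δ = 2.576 + 1.036 = 3.612.
(The second rejection-region term Φ(−δ − z_{α/2}) is negligible and dropped.)
δ = d·√(n/2) ⇒ d = δ/√(n/2) = 3.612/√(115/2) = 0.4764.

d ≈ 0.476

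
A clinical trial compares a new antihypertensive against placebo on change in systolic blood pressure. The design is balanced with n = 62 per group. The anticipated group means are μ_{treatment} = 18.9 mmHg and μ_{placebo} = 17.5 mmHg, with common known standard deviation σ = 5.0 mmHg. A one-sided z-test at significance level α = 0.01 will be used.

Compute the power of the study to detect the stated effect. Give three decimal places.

Power ≈ 0.221

Standardized effect: d = |μ_{treatment} − μ_{placebo}| / σ = |18.9 − 17.5| / 5.0 = 0.2800
Noncentrality parameter: δ = d·√(n/2) = 0.2800 × √(62/2) = 1.5590
Critical value for a one-sided test at α = 0.01: z_α = 2.326.
Power = Φ(δ − 2.326) = Φ(-0.767) = 0.2214.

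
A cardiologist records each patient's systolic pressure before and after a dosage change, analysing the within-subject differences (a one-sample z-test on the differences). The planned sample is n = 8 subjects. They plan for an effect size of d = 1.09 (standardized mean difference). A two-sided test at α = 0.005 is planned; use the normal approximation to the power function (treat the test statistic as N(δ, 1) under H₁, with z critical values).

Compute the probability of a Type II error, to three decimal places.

Noncentrality parameter: δ = d·√n = 1.09 × √8 = 3.0830
Critical value for a two-sided test at α = 0.005: z_{α/2} = 2.807.
Power = Φ(δ − 2.807) + Φ(−δ − 2.807) = Φ(0.276) + Φ(-5.890) = 0.6087 + 0.0000 = 0.6087.
Type II error: β = 1 − power = 1 − 0.6087 = 0.3913.

β ≈ 0.391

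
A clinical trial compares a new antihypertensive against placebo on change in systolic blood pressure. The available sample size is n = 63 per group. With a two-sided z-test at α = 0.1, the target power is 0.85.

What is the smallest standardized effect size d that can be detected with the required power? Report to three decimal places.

d ≈ 0.478

Need Φ(δ − 1.645) = 0.85, so δ = 1.645 + 1.036 = 2.681.
(The second rejection-region term Φ(−δ − z_{α/2}) is negligible and dropped.)
δ = d·√(n/2) ⇒ d = δ/√(n/2) = 2.681/√(63/2) = 0.4777.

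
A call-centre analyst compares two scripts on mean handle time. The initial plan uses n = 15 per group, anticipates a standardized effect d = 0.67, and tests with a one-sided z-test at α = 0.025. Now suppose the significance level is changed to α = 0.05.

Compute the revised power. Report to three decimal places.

Power ≈ 0.575

δ = d·√(n/2) = 0.67 × √(15/2) = 1.8349 (unchanged). New critical value: z_{0.05} = 1.645.
Revised power = Φ(δ − 1.645) = Φ(0.190) = 0.5754.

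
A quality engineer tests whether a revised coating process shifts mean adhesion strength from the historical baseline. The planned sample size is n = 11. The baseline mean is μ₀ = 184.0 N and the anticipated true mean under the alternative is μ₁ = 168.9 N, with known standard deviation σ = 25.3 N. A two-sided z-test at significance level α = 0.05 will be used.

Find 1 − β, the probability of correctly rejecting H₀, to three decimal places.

Standardized effect: d = |μ₁ − μ₀| / σ = |168.9 − 184.0| / 25.3 = 0.5968
Noncentrality parameter: λ = d·√n = 0.5968 × √11 = 1.9795
Critical value for a two-sided test at α = 0.05: z_{α/2} = 1.960.
Power = Φ(λ − 1.960) + Φ(−λ − 1.960) = Φ(0.020) + Φ(-3.939) = 0.5078 + 0.0000 = 0.5078.

Power ≈ 0.508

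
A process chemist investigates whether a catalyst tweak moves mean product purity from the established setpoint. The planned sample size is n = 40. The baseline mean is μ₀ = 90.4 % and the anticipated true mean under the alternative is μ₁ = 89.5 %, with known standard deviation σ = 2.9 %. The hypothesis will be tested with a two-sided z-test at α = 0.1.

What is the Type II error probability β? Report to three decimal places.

β ≈ 0.375

Standardized effect: d = |μ₁ − μ₀| / σ = |89.5 − 90.4| / 2.9 = 0.3103
Noncentrality parameter: δ = d·√n = 0.3103 × √40 = 1.9628
Critical value for a two-sided test at α = 0.1: z_{α/2} = 1.645.
Power = Φ(δ − 1.645) + Φ(−δ − 1.645) = Φ(0.318) + Φ(-3.608) = 0.6247 + 0.0002 = 0.6249.
Type II error: β = 1 − power = 1 − 0.6249 = 0.3751.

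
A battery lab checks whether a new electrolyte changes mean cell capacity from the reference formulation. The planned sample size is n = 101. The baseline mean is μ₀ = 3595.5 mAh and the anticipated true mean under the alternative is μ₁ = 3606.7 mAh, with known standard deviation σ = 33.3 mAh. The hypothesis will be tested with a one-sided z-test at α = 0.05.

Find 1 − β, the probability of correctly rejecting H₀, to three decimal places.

Standardized effect: d = |μ₁ − μ₀| / σ = |3606.7 − 3595.5| / 33.3 = 0.3363
Noncentrality parameter: δ = d·√n = 0.3363 × √101 = 3.3801
One-sided α = 0.05 → critical value z_{0.05} = 1.645.
Power = P(Z > 1.645 − δ) = Φ(1.735) = 0.9587.

Power ≈ 0.959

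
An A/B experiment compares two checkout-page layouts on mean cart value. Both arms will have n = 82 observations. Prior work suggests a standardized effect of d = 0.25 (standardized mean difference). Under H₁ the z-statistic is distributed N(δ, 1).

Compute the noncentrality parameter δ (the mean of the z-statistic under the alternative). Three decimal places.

δ ≈ 1.601

δ = d·√(n/2) = 0.25 × √(82/2) = 1.6008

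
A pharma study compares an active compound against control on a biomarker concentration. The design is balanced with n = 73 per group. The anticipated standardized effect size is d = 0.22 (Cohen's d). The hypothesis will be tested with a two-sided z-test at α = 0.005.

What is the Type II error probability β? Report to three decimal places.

Noncentrality parameter: δ = d·√(n/2) = 0.22 × √(73/2) = 1.3291
Critical value for a two-sided test at α = 0.005: z_{α/2} = 2.807.
Power = Φ(δ − 2.807) + Φ(−δ − 2.807) = Φ(-1.478) + Φ(-4.136) = 0.0697 + 0.0000 = 0.0697.
Type II error: β = 1 − power = 1 − 0.0697 = 0.9303.

β ≈ 0.930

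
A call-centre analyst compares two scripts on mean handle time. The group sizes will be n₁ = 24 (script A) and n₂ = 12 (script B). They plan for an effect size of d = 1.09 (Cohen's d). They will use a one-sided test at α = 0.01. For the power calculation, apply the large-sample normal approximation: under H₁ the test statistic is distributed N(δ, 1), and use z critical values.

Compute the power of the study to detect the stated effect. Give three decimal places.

Noncentrality parameter: δ = d / √(1/n₁ + 1/n₂) = 1.09 / √(1/24 + 1/12) = 3.0830
One-sided α = 0.01 → critical value z_{0.01} = 2.326.
Power = P(Z > 2.326 − δ) = Φ(0.757) = 0.7754.

Power ≈ 0.775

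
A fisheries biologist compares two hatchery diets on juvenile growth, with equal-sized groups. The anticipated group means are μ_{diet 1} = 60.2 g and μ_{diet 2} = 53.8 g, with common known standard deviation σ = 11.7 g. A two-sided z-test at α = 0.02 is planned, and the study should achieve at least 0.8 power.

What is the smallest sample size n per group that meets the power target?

Standardized effect: d = |μ_{diet 1} − μ_{diet 2}| / σ = |60.2 − 53.8| / 11.7 = 0.5470
For power 0.8 need Φ(δ − z_{0.01}) = 0.8, so δ = z_{0.01} + z_{0.20} = 2.326 + 0.842 = 3.168.
(Ignoring the negligible lower-tail rejection probability gives the usual closed-form inversion.)
δ = d·√(n/2) ⇒ n = 2(δ/d)² = 2 × (3.168 / 0.5470)² = 67.08.
Round up to the next whole unit.

n = 68 per group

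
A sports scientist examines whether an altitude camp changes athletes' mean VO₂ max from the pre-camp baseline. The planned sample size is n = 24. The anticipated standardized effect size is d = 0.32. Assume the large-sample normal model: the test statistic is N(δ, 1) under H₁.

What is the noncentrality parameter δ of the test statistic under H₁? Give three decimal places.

δ ≈ 1.568

The noncentrality parameter scales effect size by the design's sample-size factor: δ = d·√n = 0.32 × √24 = 1.5677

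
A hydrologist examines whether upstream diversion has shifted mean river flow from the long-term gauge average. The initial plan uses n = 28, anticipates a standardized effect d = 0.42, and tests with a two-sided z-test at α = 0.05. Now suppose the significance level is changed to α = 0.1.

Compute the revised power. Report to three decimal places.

Power ≈ 0.718

δ = d·√n = 0.42 × √28 = 2.2224 (unchanged). New critical value: z_{0.05} = 1.645.
Revised power = Φ(δ − 1.645) + Φ(−δ − 1.645) = Φ(0.578) + Φ(-3.867) = 0.7182 + 0.0001 = 0.7183.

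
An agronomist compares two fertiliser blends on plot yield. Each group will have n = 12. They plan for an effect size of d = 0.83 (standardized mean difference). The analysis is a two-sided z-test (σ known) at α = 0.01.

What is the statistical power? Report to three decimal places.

Power ≈ 0.294

Noncentrality parameter: λ = d·√(n/2) = 0.83 × √(12/2) = 2.0331
Two-sided α = 0.01 → critical value z_{0.005} = 2.576.
Power = Φ(λ − 2.576) + Φ(−λ − 2.576) = Φ(-0.543) + Φ(-4.609) = 0.2937 + 0.0000 = 0.2937.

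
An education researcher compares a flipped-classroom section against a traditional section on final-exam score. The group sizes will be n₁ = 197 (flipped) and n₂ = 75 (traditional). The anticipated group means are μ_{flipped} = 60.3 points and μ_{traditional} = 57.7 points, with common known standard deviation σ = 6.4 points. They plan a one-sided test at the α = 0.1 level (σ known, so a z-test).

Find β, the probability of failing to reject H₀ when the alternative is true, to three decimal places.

Standardized effect: d = |μ_{flipped} − μ_{traditional}| / σ = |60.3 − 57.7| / 6.4 = 0.4062
Noncentrality parameter: λ = d / √(1/n₁ + 1/n₂) = 0.4062 / √(1/197 + 1/75) = 2.9941
One-sided α = 0.1 → critical value z_{0.1} = 1.282.
Power = P(Z > 1.282 − λ) = Φ(1.713) = 0.9566.
Type II error: β = 1 − power = 1 − 0.9566 = 0.0434.

β ≈ 0.043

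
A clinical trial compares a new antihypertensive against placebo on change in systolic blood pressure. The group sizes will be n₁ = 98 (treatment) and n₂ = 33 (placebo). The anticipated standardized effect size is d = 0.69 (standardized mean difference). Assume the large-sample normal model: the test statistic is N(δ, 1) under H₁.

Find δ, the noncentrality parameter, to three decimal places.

δ ≈ 3.428

The noncentrality parameter scales effect size by the design's sample-size factor: δ = d / √(1/n₁ + 1/n₂) = 0.69 / √(1/98 + 1/33) = 3.4283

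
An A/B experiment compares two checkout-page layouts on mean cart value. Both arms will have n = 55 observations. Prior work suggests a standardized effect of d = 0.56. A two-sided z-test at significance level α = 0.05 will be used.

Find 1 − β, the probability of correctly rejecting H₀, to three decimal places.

Noncentrality parameter: δ = d·√(n/2) = 0.56 × √(55/2) = 2.9367
Critical value for a two-sided test at α = 0.05: z_{α/2} = 1.960.
Power = Φ(δ − 1.960) + Φ(−δ − 1.960) = Φ(0.977) + Φ(-4.897) = 0.8356 + 0.0000 = 0.8356.

Power ≈ 0.836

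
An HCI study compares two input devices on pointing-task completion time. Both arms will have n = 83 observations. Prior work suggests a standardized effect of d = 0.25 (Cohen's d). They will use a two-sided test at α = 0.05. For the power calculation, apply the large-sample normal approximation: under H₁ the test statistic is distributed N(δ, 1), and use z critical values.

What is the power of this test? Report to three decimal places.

Power ≈ 0.364

Noncentrality parameter: λ = d·√(n/2) = 0.25 × √(83/2) = 1.6105
Two-sided α = 0.05 → critical value z_{0.025} = 1.960.
Power = Φ(λ − 1.960) + Φ(−λ − 1.960) = Φ(-0.349) + Φ(-3.570) = 0.3634 + 0.0002 = 0.3636.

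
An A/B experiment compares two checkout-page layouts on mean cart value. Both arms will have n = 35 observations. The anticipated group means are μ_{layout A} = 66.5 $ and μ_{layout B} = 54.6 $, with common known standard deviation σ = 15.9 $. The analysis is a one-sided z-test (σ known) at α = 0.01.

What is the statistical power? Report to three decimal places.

Power ≈ 0.789

Standardized effect: d = |μ_{layout A} − μ_{layout B}| / σ = |66.5 − 54.6| / 15.9 = 0.7484
Noncentrality parameter: δ = d·√(n/2) = 0.7484 × √(35/2) = 3.1309
Critical value for a one-sided test at α = 0.01: z_α = 2.326.
Power = Φ(δ − 2.326) = Φ(0.805) = 0.7895.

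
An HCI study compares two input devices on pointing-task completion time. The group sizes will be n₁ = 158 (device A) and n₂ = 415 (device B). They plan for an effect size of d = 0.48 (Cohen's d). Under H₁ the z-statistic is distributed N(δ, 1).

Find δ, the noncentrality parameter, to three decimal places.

δ ≈ 5.135

δ = d / √(1/n₁ + 1/n₂) = 0.48 / √(1/158 + 1/415) = 5.1347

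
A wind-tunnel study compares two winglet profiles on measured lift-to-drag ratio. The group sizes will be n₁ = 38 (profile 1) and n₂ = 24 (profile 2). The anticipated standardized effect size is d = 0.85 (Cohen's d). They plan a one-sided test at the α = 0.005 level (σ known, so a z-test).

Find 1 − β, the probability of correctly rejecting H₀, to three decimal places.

Noncentrality parameter: δ = d / √(1/n₁ + 1/n₂) = 0.85 / √(1/38 + 1/24) = 3.2600
Critical value for a one-sided test at α = 0.005: z_α = 2.576.
Power = P(Z > 2.576 − δ) = Φ(0.684) = 0.7531.

Power ≈ 0.753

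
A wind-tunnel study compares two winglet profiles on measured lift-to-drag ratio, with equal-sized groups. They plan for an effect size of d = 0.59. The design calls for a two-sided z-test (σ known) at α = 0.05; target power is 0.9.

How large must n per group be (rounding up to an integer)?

Set Φ(δ − 1.960) = 0.9; then δ − 1.960 = Φ⁻¹(0.9) = 1.282, giving δ = 3.242.
(Ignoring the negligible lower-tail rejection probability gives the usual closed-form inversion.)
δ = d·√(n/2) ⇒ n = 2(δ/d)² = 2 × (3.242 / 0.59)² = 60.37.
Rounding up, n = 61 per group.

n = 61 per group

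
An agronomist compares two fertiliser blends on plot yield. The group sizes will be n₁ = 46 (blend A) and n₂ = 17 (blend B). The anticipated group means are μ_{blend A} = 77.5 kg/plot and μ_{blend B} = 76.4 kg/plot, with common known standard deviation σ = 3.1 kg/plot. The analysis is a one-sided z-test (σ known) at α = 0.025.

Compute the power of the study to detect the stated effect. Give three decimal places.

Standardized effect: d = |μ_{blend A} − μ_{blend B}| / σ = |77.5 − 76.4| / 3.1 = 0.3548
Noncentrality parameter: δ = d / √(1/n₁ + 1/n₂) = 0.3548 / √(1/46 + 1/17) = 1.2502
Critical value for a one-sided test at α = 0.025: z_α = 1.960.
Power = P(Z > 1.960 − δ) = Φ(-0.710) = 0.2389.

Power ≈ 0.239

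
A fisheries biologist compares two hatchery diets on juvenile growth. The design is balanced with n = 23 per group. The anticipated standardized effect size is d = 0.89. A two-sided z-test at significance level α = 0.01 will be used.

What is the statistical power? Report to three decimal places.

Noncentrality parameter: δ = d·√(n/2) = 0.89 × √(23/2) = 3.0181
Critical value for a two-sided test at α = 0.01: z_{α/2} = 2.576.
Power = Φ(δ − 2.576) + Φ(−δ − 2.576) = Φ(0.442) + Φ(-5.594) = 0.6709 + 0.0000 = 0.6709.

Power ≈ 0.671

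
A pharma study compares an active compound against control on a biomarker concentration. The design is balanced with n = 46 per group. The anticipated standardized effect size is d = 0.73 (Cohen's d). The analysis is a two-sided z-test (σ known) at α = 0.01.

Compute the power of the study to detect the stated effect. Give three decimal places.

Power ≈ 0.823

Noncentrality parameter: δ = d·√(n/2) = 0.73 × √(46/2) = 3.5010
Critical value for a two-sided test at α = 0.01: z_{α/2} = 2.576.
Power = Φ(δ − 2.576) + Φ(−δ − 2.576) = Φ(0.925) + Φ(-6.077) = 0.8226 + 0.0000 = 0.8226.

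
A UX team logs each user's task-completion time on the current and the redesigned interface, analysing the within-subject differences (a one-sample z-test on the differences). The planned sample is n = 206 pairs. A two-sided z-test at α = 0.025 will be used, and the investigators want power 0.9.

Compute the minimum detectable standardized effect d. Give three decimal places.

d ≈ 0.245

Need Φ(δ − 2.241) = 0.9, so δ = 2.241 + 1.282 = 3.523.
(Lower-tail contribution to power is negligible for δ > 0.)
δ = d·√n ⇒ d = δ/√n = 3.523/√206 = 0.2455.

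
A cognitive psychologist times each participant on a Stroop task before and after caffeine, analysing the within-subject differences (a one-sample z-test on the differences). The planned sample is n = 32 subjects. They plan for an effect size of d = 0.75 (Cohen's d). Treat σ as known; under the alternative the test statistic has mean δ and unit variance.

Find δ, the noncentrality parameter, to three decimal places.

δ ≈ 4.243

The noncentrality parameter scales effect size by the design's sample-size factor: δ = d·√n = 0.75 × √32 = 4.2426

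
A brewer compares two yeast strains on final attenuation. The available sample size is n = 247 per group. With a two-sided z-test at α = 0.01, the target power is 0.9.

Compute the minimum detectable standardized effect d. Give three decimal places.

Need Φ(δ − 2.576) = 0.9, so δ = 2.576 + 1.282 = 3.857.
(The second rejection-region term Φ(−δ − z_{α/2}) is negligible and dropped.)
δ = d·√(n/2) ⇒ d = δ/√(n/2) = 3.857/√(247/2) = 0.3471.

d ≈ 0.347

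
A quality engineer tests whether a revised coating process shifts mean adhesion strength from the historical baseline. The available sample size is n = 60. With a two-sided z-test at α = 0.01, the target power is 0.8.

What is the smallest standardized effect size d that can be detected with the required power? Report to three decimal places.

Need Φ(δ − 2.576) = 0.8, so δ = 2.576 + 0.842 = 3.417.
(The second rejection-region term Φ(−δ − z_{α/2}) is negligible and dropped.)
δ = d·√n ⇒ d = δ/√n = 3.417/√60 = 0.4412.

d ≈ 0.441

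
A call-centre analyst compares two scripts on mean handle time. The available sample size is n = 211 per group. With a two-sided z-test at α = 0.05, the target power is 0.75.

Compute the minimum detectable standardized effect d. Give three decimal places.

d ≈ 0.256

Need Φ(δ − 1.960) = 0.75, so δ = 1.960 + 0.674 = 2.634.
(Lower-tail contribution to power is negligible for δ > 0.)
δ = d·√(n/2) ⇒ d = δ/√(n/2) = 2.634/√(211/2) = 0.2565.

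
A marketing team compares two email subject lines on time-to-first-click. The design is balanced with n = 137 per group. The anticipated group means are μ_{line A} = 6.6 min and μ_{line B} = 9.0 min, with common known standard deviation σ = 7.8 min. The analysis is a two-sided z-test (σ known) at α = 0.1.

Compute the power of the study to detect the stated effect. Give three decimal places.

Standardized effect: d = |μ_{line A} − μ_{line B}| / σ = |6.6 − 9.0| / 7.8 = 0.3077
Noncentrality parameter: δ = d·√(n/2) = 0.3077 × √(137/2) = 2.5466
Two-sided α = 0.1 → critical value z_{0.05} = 1.645.
Power = Φ(δ − 1.645) + Φ(−δ − 1.645) = Φ(0.902) + Φ(-4.191) = 0.8164 + 0.0000 = 0.8164.

Power ≈ 0.816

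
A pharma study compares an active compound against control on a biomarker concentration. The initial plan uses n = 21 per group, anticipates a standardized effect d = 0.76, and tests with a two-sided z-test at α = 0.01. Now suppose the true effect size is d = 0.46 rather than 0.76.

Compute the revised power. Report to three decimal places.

Power ≈ 0.139

With d = 0.46: δ = d·√(n/2) = 0.46 × √(21/2) = 1.4906. Critical value z_{0.005} = 2.576.
Revised power = Φ(δ − 2.576) + Φ(−δ − 2.576) = Φ(-1.085) + Φ(-4.066) = 0.1389 + 0.0000 = 0.1389.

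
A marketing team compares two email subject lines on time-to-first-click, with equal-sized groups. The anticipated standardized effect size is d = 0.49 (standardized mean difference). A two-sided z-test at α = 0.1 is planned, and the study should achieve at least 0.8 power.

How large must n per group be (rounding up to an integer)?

For power 0.8 need Φ(δ − z_{0.05}) = 0.8, so δ = z_{0.05} + z_{0.20} = 1.645 + 0.842 = 2.486.
(Ignoring the negligible lower-tail rejection probability gives the usual closed-form inversion.)
δ = d·√(n/2) ⇒ n = 2(δ/d)² = 2 × (2.486 / 0.49)² = 51.50.
Round up to the next whole unit.

n = 52 per group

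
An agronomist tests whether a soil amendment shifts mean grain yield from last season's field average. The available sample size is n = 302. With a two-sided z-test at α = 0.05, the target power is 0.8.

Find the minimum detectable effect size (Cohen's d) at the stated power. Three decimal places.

d ≈ 0.161

Required noncentrality: δ = z_{0.025} + z_{0.20} = 1.960 + 0.842 = 2.802.
(The second rejection-region term Φ(−δ − z_{α/2}) is negligible and dropped.)
δ = d·√n ⇒ d = δ/√n = 2.802/√302 = 0.1612.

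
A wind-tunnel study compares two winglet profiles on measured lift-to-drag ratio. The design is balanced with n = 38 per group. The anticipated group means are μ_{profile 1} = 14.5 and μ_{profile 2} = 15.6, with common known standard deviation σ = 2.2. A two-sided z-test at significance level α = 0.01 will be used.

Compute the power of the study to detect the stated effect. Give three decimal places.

Power ≈ 0.346

Standardized effect: d = |μ_{profile 1} − μ_{profile 2}| / σ = |14.5 − 15.6| / 2.2 = 0.5000
Noncentrality parameter: δ = d·√(n/2) = 0.5000 × √(38/2) = 2.1794
Two-sided α = 0.01 → critical value z_{0.005} = 2.576.
Power = Φ(δ − 2.576) + Φ(−δ − 2.576) = Φ(-0.396) + Φ(-4.755) = 0.3459 + 0.0000 = 0.3459.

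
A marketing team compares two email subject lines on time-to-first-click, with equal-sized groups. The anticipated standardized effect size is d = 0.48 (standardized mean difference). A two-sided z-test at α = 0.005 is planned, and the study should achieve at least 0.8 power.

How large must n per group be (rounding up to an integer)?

n = 116 per group

Set Φ(δ − 2.807) = 0.8; then δ − 2.807 = Φ⁻¹(0.8) = 0.842, giving δ = 3.649.
(The Φ(−δ − z_{α/2}) term is vanishingly small for δ > 0 and is dropped in the standard sample-size formula.)
δ = d·√(n/2) ⇒ n = 2(δ/d)² = 2 × (3.649 / 0.48)² = 115.56.
Rounding up, n = 116 per group.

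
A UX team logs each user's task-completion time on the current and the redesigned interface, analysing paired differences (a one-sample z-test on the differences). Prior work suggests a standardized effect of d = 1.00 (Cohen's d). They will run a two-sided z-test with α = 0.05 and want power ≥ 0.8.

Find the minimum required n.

n = 8

For power 0.8 need Φ(δ − z_{0.025}) = 0.8, so δ = z_{0.025} + z_{0.20} = 1.960 + 0.842 = 2.802.
(The Φ(−δ − z_{α/2}) term is vanishingly small for δ > 0 and is dropped in the standard sample-size formula.)
δ = d·√n ⇒ n = (δ/d)² = (2.802 / 1.00)² = 7.85.
Rounding up, n = 8.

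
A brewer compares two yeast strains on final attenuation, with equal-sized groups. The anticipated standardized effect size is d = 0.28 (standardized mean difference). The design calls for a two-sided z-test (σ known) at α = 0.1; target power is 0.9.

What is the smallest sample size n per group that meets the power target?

For power 0.9 need Φ(δ − z_{0.05}) = 0.9, so δ = z_{0.05} + z_{0.10} = 1.645 + 1.282 = 2.926.
(The Φ(−δ − z_{α/2}) term is vanishingly small for δ > 0 and is dropped in the standard sample-size formula.)
δ = d·√(n/2) ⇒ n = 2(δ/d)² = 2 × (2.926 / 0.28)² = 218.47.
Rounding up, n = 219 per group.

n = 219 per group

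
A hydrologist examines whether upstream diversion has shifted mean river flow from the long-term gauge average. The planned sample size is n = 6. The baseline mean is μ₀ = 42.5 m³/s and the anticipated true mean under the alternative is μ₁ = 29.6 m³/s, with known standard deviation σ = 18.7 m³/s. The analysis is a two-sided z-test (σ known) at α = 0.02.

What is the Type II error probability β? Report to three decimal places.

β ≈ 0.738

Standardized effect: d = |μ₁ − μ₀| / σ = |29.6 − 42.5| / 18.7 = 0.6898
Noncentrality parameter: δ = d·√n = 0.6898 × √6 = 1.6898
Critical value for a two-sided test at α = 0.02: z_{α/2} = 2.326.
Power = Φ(δ − 2.326) + Φ(−δ − 2.326) = Φ(-0.637) + Φ(-4.016) = 0.2622 + 0.0000 = 0.2622.
Type II error: β = 1 − power = 1 − 0.2622 = 0.7378.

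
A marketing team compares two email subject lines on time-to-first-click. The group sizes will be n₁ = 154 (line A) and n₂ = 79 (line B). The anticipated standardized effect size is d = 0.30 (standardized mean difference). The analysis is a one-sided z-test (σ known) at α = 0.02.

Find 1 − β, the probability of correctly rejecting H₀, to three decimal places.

Power ≈ 0.545

Noncentrality parameter: λ = d / √(1/n₁ + 1/n₂) = 0.30 / √(1/154 + 1/79) = 2.1678
Critical value for a one-sided test at α = 0.02: z_α = 2.054.
Power = P(Z > 2.054 − λ) = Φ(0.114) = 0.5454.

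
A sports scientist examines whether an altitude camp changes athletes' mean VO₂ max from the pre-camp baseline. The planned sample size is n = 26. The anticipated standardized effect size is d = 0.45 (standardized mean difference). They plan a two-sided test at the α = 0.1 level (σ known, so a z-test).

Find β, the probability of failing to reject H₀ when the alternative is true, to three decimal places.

β ≈ 0.258

Noncentrality parameter: δ = d·√n = 0.45 × √26 = 2.2946
Two-sided α = 0.1 → critical value z_{0.05} = 1.645.
Power = Φ(δ − 1.645) + Φ(−δ − 1.645) = Φ(0.650) + Φ(-3.939) = 0.7421 + 0.0000 = 0.7421.
Type II error: β = 1 − power = 1 − 0.7421 = 0.2579.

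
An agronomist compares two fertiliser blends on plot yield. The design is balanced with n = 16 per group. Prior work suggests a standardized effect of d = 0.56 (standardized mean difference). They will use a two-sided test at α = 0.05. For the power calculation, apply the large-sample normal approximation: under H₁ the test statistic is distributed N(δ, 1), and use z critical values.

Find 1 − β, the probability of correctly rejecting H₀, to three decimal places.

Power ≈ 0.354

Noncentrality parameter: λ = d·√(n/2) = 0.56 × √(16/2) = 1.5839
Critical value for a two-sided test at α = 0.05: z_{α/2} = 1.960.
Power = Φ(λ − 1.960) + Φ(−λ − 1.960) = Φ(-0.376) + Φ(-3.544) = 0.3534 + 0.0002 = 0.3536.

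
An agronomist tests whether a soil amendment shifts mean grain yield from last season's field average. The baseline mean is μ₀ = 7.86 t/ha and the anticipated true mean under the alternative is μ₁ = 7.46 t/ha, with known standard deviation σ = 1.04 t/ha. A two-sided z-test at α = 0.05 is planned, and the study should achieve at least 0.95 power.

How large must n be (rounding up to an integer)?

n = 88

Standardized effect: d = |μ₁ − μ₀| / σ = |7.46 − 7.86| / 1.04 = 0.3846
Set Φ(δ − 1.960) = 0.95; then δ − 1.960 = Φ⁻¹(0.95) = 1.645, giving δ = 3.605.
(The Φ(−δ − z_{α/2}) term is vanishingly small for δ > 0 and is dropped in the standard sample-size formula.)
δ = d·√n ⇒ n = (δ/d)² = (3.605 / 0.3846)² = 87.84.
Rounding up, n = 88.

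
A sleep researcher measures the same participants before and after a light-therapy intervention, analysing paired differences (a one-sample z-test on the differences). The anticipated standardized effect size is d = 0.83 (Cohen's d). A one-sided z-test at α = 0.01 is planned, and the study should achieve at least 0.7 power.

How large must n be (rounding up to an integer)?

For power 0.7 need Φ(δ − z_{0.01}) = 0.7, so δ = z_{0.01} + z_{0.30} = 2.326 + 0.524 = 2.851.
δ = d·√n ⇒ n = (δ/d)² = (2.851 / 0.83)² = 11.80.
Round up to the next whole unit.

n = 12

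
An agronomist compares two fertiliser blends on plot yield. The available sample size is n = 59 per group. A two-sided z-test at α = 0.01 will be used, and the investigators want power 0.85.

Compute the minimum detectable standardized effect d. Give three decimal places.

Need Φ(δ − 2.576) = 0.85, so δ = 2.576 + 1.036 = 3.612.
(The second rejection-region term Φ(−δ − z_{α/2}) is negligible and dropped.)
δ = d·√(n/2) ⇒ d = δ/√(n/2) = 3.612/√(59/2) = 0.6651.

d ≈ 0.665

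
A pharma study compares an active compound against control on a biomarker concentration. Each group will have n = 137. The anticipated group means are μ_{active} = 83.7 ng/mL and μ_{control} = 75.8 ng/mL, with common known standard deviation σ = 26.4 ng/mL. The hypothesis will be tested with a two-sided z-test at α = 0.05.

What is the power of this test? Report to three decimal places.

Standardized effect: d = |μ_{active} − μ_{control}| / σ = |83.7 − 75.8| / 26.4 = 0.2992
Noncentrality parameter: δ = d·√(n/2) = 0.2992 × √(137/2) = 2.4767
Two-sided α = 0.05 → critical value z_{0.025} = 1.960.
Power = Φ(δ − 1.960) + Φ(−δ − 1.960) = Φ(0.517) + Φ(-4.437) = 0.6973 + 0.0000 = 0.6973.

Power ≈ 0.697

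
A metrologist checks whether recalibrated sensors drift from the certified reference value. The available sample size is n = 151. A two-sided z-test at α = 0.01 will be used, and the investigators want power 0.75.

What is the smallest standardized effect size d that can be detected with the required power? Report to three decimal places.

Required noncentrality: δ = z_{0.005} + z_{0.25} = 2.576 + 0.674 = 3.250.
(The second rejection-region term Φ(−δ − z_{α/2}) is negligible and dropped.)
δ = d·√n ⇒ d = δ/√n = 3.250/√151 = 0.2645.

d ≈ 0.265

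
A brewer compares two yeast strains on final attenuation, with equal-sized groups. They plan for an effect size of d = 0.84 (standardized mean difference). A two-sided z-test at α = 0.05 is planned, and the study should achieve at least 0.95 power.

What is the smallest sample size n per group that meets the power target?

n = 37 per group

Set Φ(δ − 1.960) = 0.95; then δ − 1.960 = Φ⁻¹(0.95) = 1.645, giving δ = 3.605.
(For δ > 0 the lower-tail rejection region contributes negligibly to power, so the one-term inversion is standard.)
δ = d·√(n/2) ⇒ n = 2(δ/d)² = 2 × (3.605 / 0.84)² = 36.83.
Round up to the next whole unit.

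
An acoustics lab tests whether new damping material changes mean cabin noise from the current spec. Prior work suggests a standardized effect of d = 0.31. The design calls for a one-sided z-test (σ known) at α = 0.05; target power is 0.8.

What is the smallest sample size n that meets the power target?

n = 65

For power 0.8 need Φ(δ − z_{0.05}) = 0.8, so δ = z_{0.05} + z_{0.20} = 1.645 + 0.842 = 2.486.
δ = d·√n ⇒ n = (δ/d)² = (2.486 / 0.31)² = 64.33.
Rounding up, n = 65.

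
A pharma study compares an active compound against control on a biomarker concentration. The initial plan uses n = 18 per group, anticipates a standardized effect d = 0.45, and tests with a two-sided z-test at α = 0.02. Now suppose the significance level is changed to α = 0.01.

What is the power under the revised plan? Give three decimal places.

Power ≈ 0.110

δ = d·√(n/2) = 0.45 × √(18/2) = 1.3500 (unchanged). New critical value: z_{0.005} = 2.576.
Revised power = Φ(δ − 2.576) + Φ(−δ − 2.576) = Φ(-1.226) + Φ(-3.926) = 0.1101 + 0.0000 = 0.1102.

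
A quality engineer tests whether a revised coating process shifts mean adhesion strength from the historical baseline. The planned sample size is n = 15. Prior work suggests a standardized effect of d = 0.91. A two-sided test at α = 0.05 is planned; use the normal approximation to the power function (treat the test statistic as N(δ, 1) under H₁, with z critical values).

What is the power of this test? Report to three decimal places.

Power ≈ 0.941

Noncentrality parameter: δ = d·√n = 0.91 × √15 = 3.5244
Critical value for a two-sided test at α = 0.05: z_{α/2} = 1.960.
Power = Φ(δ − 1.960) + Φ(−δ − 1.960) = Φ(1.564) + Φ(-5.484) = 0.9411 + 0.0000 = 0.9411.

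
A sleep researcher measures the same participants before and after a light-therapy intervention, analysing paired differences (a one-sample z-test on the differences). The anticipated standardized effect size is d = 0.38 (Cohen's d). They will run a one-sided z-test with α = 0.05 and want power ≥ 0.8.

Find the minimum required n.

For power 0.8 need Φ(δ − z_{0.05}) = 0.8, so δ = z_{0.05} + z_{0.20} = 1.645 + 0.842 = 2.486.
δ = d·√n ⇒ n = (δ/d)² = (2.486 / 0.38)² = 42.82.
Rounding up, n = 43.

n = 43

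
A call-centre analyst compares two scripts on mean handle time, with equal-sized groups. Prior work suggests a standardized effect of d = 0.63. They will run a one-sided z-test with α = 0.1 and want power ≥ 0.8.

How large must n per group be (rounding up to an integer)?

n = 23 per group

For power 0.8 need Φ(δ − z_{0.1}) = 0.8, so δ = z_{0.1} + z_{0.20} = 1.282 + 0.842 = 2.123.
δ = d·√(n/2) ⇒ n = 2(δ/d)² = 2 × (2.123 / 0.63)² = 22.72.
Round up to the next whole unit.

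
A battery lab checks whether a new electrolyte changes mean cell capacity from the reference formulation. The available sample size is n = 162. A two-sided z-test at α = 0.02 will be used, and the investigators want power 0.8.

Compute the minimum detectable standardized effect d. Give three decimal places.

d ≈ 0.249

Need Φ(δ − 2.326) = 0.8, so δ = 2.326 + 0.842 = 3.168.
(Lower-tail contribution to power is negligible for δ > 0.)
δ = d·√n ⇒ d = δ/√n = 3.168/√162 = 0.2489.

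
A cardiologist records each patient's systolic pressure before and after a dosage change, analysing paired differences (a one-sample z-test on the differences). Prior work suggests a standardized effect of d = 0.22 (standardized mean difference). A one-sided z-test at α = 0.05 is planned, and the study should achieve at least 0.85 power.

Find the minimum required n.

For power 0.85 need Φ(δ − z_{0.05}) = 0.85, so δ = z_{0.05} + z_{0.15} = 1.645 + 1.036 = 2.681.
δ = d·√n ⇒ n = (δ/d)² = (2.681 / 0.22)² = 148.54.
Rounding up, n = 149.

n = 149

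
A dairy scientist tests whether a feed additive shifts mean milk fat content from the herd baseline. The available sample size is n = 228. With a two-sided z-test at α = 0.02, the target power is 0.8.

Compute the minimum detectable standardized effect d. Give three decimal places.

Required noncentrality: δ = z_{0.01} + z_{0.20} = 2.326 + 0.842 = 3.168.
(The second rejection-region term Φ(−δ − z_{α/2}) is negligible and dropped.)
δ = d·√n ⇒ d = δ/√n = 3.168/√228 = 0.2098.

d ≈ 0.210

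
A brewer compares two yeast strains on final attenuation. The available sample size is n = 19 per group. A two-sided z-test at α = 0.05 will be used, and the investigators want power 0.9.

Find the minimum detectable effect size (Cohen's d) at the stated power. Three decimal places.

d ≈ 1.052

Need Φ(δ − 1.960) = 0.9, so δ = 1.960 + 1.282 = 3.242.
(Lower-tail contribution to power is negligible for δ > 0.)
δ = d·√(n/2) ⇒ d = δ/√(n/2) = 3.242/√(19/2) = 1.0517.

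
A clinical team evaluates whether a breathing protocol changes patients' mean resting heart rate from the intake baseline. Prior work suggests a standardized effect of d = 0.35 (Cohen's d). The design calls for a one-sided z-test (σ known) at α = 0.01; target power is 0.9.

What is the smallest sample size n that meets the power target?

Set Φ(δ − 2.326) = 0.9; then δ − 2.326 = Φ⁻¹(0.9) = 1.282, giving δ = 3.608.
δ = d·√n ⇒ n = (δ/d)² = (3.608 / 0.35)² = 106.26.
Round up to the next whole unit.

n = 107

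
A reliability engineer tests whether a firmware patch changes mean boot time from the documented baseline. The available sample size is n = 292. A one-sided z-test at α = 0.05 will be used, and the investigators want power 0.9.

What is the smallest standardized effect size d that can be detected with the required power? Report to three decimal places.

d ≈ 0.171

Required noncentrality: δ = z_{0.05} + z_{0.10} = 1.645 + 1.282 = 2.926.
δ = d·√n ⇒ d = δ/√n = 2.926/√292 = 0.1713.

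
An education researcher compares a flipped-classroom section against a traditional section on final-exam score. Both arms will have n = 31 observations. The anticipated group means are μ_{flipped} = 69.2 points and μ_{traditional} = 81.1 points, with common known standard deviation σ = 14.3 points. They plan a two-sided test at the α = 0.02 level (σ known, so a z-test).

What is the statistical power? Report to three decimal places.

Power ≈ 0.829

Standardized effect: d = |μ_{flipped} − μ_{traditional}| / σ = |69.2 − 81.1| / 14.3 = 0.8322
Noncentrality parameter: δ = d·√(n/2) = 0.8322 × √(31/2) = 3.2762
Two-sided α = 0.02 → critical value z_{0.01} = 2.326.
Power = Φ(δ − 2.326) + Φ(−δ − 2.326) = Φ(0.950) + Φ(-5.603) = 0.8289 + 0.0000 = 0.8289.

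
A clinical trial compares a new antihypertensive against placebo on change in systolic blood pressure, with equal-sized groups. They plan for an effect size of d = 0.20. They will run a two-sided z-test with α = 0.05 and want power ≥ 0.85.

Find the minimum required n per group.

n = 449 per group

Set Φ(δ − 1.960) = 0.85; then δ − 1.960 = Φ⁻¹(0.85) = 1.036, giving δ = 2.996.
(Ignoring the negligible lower-tail rejection probability gives the usual closed-form inversion.)
δ = d·√(n/2) ⇒ n = 2(δ/d)² = 2 × (2.996 / 0.20)² = 448.92.
Rounding up, n = 449 per group.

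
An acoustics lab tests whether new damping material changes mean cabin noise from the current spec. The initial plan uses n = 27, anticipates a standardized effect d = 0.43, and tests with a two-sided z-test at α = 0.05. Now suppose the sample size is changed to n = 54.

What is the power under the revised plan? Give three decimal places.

With n = 54: δ = d·√n = 0.43 × √54 = 3.1598. Critical value z_{0.025} = 1.960.
Revised power = Φ(δ − 1.960) + Φ(−δ − 1.960) = Φ(1.200) + Φ(-5.120) = 0.8849 + 0.0000 = 0.8849.

Power ≈ 0.885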